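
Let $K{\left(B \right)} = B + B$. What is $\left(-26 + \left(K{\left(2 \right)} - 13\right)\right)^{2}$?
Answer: $1225$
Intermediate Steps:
$K{\left(B \right)} = 2 B$
$\left(-26 + \left(K{\left(2 \right)} - 13\right)\right)^{2} = \left(-26 + \left(2 \cdot 2 - 13\right)\right)^{2} = \left(-26 + \left(4 - 13\right)\right)^{2} = \left(-26 - 9\right)^{2} = \left(-35\right)^{2} = 1225$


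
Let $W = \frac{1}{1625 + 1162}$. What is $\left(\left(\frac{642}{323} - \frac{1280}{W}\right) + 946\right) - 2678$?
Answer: $- \frac{1152816074}{323} \approx -3.5691 \cdot 10^{6}$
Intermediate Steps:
$W = \frac{1}{2787} \approx 0.00035881$
$\left(\left(\frac{642}{323} - \frac{1280}{W}\right) + 946\right) - 2678 = \left(\left(\frac{642}{323} - 1280 \frac{1}{\frac{1}{2787}}\right) + 946\right) - 2678 = \left(\left(642 \cdot \frac{1}{323} - 3567360\right) + 946\right) - 2678 = \left(\left(\frac{642}{323} - 3567360\right) + 946\right) - 2678 = \left(- \frac{1152256638}{323} + 946\right) - 2678 = - \frac{1151951080}{323} - 2678 = - \frac{1152816074}{323}$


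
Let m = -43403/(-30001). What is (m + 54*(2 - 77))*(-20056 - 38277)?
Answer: 7085163921451/30001 ≈ 2.3616e+8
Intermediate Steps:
m = 43403/30001 (m = -43403*(-1/30001) = 43403/30001 ≈ 1.4467)
(m + 54*(2 - 77))*(-20056 - 38277) = (43403/30001 + 54*(2 - 77))*(-20056 - 38277) = (43403/30001 + 54*(-75))*(-58333) = (43403/30001 - 4050)*(-58333) = -121460647/30001*(-58333) = 7085163921451/30001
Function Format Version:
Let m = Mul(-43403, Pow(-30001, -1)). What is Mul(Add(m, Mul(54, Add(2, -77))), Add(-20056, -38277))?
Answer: Rational(7085163921451, 30001) ≈ 2.3616e+8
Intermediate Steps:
m = Rational(43403, 30001) (m = Mul(-43403, Rational(-1, 30001)) = Rational(43403, 30001) ≈ 1.4467)
Mul(Add(m, Mul(54, Add(2, -77))), Add(-20056, -38277)) = Mul(Add(Rational(43403, 30001), Mul(54, Add(2, -77))), Add(-20056, -38277)) = Mul(Add(Rational(43403, 30001), Mul(54, -75)), -58333) = Mul(Add(Rational(43403, 30001), -4050), -58333) = Mul(Rational(-121460647, 30001), -58333) = Rational(7085163921451, 30001)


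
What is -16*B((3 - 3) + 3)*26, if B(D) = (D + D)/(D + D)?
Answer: -416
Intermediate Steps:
B(D) = 1 (B(D) = (2*D)/((2*D)) = (2*D)*(1/(2*D)) = 1)
-16*B((3 - 3) + 3)*26 = -16*1*26 = -16*26 = -416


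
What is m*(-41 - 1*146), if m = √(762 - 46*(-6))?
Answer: -187*√1038 ≈ -6024.8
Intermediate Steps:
m = √1038 (m = √(762 + 276) = √1038 ≈ 32.218)
m*(-41 - 1*146) = √1038*(-41 - 1*146) = √1038*(-41 - 146) = √1038*(-187) = -187*√1038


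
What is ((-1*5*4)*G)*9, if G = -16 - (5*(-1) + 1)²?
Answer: 5760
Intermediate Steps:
G = -32 (G = -16 - (-5 + 1)² = -16 - 1*(-4)² = -16 - 1*16 = -16 - 16 = -32)
((-1*5*4)*G)*9 = ((-1*5*4)*(-32))*9 = (-5*4*(-32))*9 = -20*(-32)*9 = 640*9 = 5760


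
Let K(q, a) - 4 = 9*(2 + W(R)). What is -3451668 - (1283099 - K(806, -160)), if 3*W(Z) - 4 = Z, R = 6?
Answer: -4734715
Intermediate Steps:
W(Z) = 4/3 + Z/3
K(q, a) = 52 (K(q, a) = 4 + 9*(2 + (4/3 + (1/3)*6)) = 4 + 9*(2 + (4/3 + 2)) = 4 + 9*(2 + 10/3) = 4 + 9*(16/3) = 4 + 48 = 52)
-3451668 - (1283099 - K(806, -160)) = -3451668 - (1283099 - 1*52) = -3451668 - (1283099 - 52) = -3451668 - 1*1283047 = -3451668 - 1283047 = -4734715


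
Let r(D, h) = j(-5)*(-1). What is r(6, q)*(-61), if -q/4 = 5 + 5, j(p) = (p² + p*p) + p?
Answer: 2745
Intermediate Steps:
j(p) = p + 2*p² (j(p) = (p² + p²) + p = 2*p² + p = p + 2*p²)
q = -40 (q = -4*(5 + 5) = -4*10 = -40)
r(D, h) = -45 (r(D, h) = -5*(1 + 2*(-5))*(-1) = -5*(1 - 10)*(-1) = -5*(-9)*(-1) = 45*(-1) = -45)
r(6, q)*(-61) = -45*(-61) = 2745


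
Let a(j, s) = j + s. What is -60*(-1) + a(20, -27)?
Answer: 53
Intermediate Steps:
-60*(-1) + a(20, -27) = -60*(-1) + (20 - 27) = 60 - 7 = 53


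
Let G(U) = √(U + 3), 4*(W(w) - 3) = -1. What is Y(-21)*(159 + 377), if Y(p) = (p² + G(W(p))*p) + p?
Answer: 225120 - 5628*√23 ≈ 1.9813e+5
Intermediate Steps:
W(w) = 11/4 (W(w) = 3 + (¼)*(-1) = 3 - ¼ = 11/4)
G(U) = √(3 + U)
Y(p) = p + p² + p*√23/2 (Y(p) = (p² + √(3 + 11/4)*p) + p = (p² + √(23/4)*p) + p = (p² + (√23/2)*p) + p = (p² + p*√23/2) + p = p + p² + p*√23/2)
Y(-21)*(159 + 377) = ((½)*(-21)*(2 + √23 + 2*(-21)))*(159 + 377) = ((½)*(-21)*(2 + √23 - 42))*536 = ((½)*(-21)*(-40 + √23))*536 = (420 - 21*√23/2)*536 = 225120 - 5628*√23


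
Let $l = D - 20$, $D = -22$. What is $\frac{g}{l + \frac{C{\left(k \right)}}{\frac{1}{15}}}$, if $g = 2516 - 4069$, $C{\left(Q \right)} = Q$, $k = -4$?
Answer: $\frac{1553}{102} \approx 15.225$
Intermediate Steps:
$l = -42$ ($l = -22 - 20 = -42$)
$g = -1553$ ($g = 2516 - 4069 = -1553$)
$\frac{g}{l + \frac{C{\left(k \right)}}{\frac{1}{15}}} = - \frac{1553}{-42 - \frac{4}{\frac{1}{15}}} = - \frac{1553}{-42 - 4 \frac{1}{\frac{1}{15}}} = - \frac{1553}{-42 - 60} = - \frac{1553}{-102} = \left(-1553\right) \left(- \frac{1}{102}\right) = \frac{1553}{102}$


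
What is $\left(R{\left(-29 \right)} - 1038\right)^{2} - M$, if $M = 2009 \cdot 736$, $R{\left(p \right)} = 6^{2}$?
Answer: $-474620$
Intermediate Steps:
$R{\left(p \right)} = 36$
$M = 1478624$
$\left(R{\left(-29 \right)} - 1038\right)^{2} - M = \left(36 - 1038\right)^{2} - 1478624 = \left(-1002\right)^{2} - 1478624 = 1004004 - 1478624 = -474620$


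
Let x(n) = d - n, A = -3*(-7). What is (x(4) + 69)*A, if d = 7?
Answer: 1512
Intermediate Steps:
A = 21
x(n) = 7 - n
(x(4) + 69)*A = ((7 - 1*4) + 69)*21 = ((7 - 4) + 69)*21 = (3 + 69)*21 = 72*21 = 1512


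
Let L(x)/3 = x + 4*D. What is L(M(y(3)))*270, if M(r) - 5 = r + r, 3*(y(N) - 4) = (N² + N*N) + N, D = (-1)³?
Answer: 18630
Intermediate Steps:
D = -1
y(N) = 4 + N/3 + 2*N²/3 (y(N) = 4 + ((N² + N*N) + N)/3 = 4 + ((N² + N²) + N)/3 = 4 + (2*N² + N)/3 = 4 + (N + 2*N²)/3 = 4 + (N/3 + 2*N²/3) = 4 + N/3 + 2*N²/3)
M(r) = 5 + 2*r (M(r) = 5 + (r + r) = 5 + 2*r)
L(x) = -12 + 3*x (L(x) = 3*(x + 4*(-1)) = 3*(x - 4) = 3*(-4 + x) = -12 + 3*x)
L(M(y(3)))*270 = (-12 + 3*(5 + 2*(4 + (⅓)*3 + (⅔)*3²)))*270 = (-12 + 3*(5 + 2*(4 + 1 + (⅔)*9)))*270 = (-12 + 3*(5 + 2*(4 + 1 + 6)))*270 = (-12 + 3*(5 + 2*11))*270 = (-12 + 3*(5 + 22))*270 = (-12 + 3*27)*270 = (-12 + 81)*270 = 69*270 = 18630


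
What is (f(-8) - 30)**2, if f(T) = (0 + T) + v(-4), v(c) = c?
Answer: 1764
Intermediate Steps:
f(T) = -4 + T (f(T) = (0 + T) - 4 = T - 4 = -4 + T)
(f(-8) - 30)**2 = ((-4 - 8) - 30)**2 = (-12 - 30)**2 = (-42)**2 = 1764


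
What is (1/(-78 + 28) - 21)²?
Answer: 1104601/2500 ≈ 441.84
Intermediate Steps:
(1/(-78 + 28) - 21)² = (1/(-50) - 21)² = (-1/50 - 21)² = (-1051/50)² = 1104601/2500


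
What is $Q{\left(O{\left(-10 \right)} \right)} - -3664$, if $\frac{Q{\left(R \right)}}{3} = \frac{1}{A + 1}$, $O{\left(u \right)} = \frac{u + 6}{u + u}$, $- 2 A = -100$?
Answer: $\frac{62289}{17} \approx 3664.1$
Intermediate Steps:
$A = 50$ ($A = \left(- \frac{1}{2}\right) \left(-100\right) = 50$)
$O{\left(u \right)} = \frac{6 + u}{2 u}$
$Q{\left(R \right)} = \frac{1}{17}$ ($Q{\left(R \right)} = \frac{3}{50 + 1} = \frac{3}{51} = 3 \cdot \frac{1}{51} = \frac{1}{17}$)
$Q{\left(O{\left(-10 \right)} \right)} - -3664 = \frac{1}{17} - -3664 = \frac{1}{17} + 3664 = \frac{62289}{17}$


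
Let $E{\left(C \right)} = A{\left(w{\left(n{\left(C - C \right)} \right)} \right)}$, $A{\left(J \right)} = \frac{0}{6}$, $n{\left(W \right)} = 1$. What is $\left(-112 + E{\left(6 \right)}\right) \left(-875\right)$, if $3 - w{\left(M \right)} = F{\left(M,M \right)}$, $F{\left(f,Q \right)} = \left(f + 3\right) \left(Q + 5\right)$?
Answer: $98000$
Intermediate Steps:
$F{\left(f,Q \right)} = \left(3 + f\right) \left(5 + Q\right)$
$w{\left(M \right)} = -12 - M^{2} - 8 M$ ($w{\left(M \right)} = 3 - \left(15 + 3 M + 5 M + M M\right) = 3 - \left(15 + 3 M + 5 M + M^{2}\right) = 3 - \left(15 + M^{2} + 8 M\right) = -12 - M^{2} - 8 M$)
$A{\left(J \right)} = 0$ ($A{\left(J \right)} = 0 \cdot \frac{1}{6} = 0$)
$E{\left(C \right)} = 0$
$\left(-112 + E{\left(6 \right)}\right) \left(-875\right) = \left(-112 + 0\right) \left(-875\right) = \left(-112\right) \left(-875\right) = 98000$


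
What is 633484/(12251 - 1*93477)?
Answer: -316742/40613 ≈ -7.7990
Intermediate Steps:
633484/(12251 - 1*93477) = 633484/(12251 - 93477) = 633484/(-81226) = 633484*(-1/81226) = -316742/40613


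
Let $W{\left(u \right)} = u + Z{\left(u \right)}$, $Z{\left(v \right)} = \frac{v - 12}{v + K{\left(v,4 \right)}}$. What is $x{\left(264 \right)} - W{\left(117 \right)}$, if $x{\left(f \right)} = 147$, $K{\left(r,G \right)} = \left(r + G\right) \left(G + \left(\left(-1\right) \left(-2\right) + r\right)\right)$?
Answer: $\frac{29993}{1000} \approx 29.993$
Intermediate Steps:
$K{\left(r,G \right)} = \left(G + r\right) \left(2 + G + r\right)$ ($K{\left(r,G \right)} = \left(G + r\right) \left(G + \left(2 + r\right)\right) = \left(G + r\right) \left(2 + G + r\right)$)
$Z{\left(v \right)} = \frac{-12 + v}{24 + v^{2} + 11 v}$ ($Z{\left(v \right)} = \frac{v - 12}{v + \left(4^{2} + v^{2} + 2 \cdot 4 + 2 v + 2 \cdot 4 v\right)} = \frac{-12 + v}{v + \left(16 + v^{2} + 8 + 2 v + 8 v\right)} = \frac{-12 + v}{v + \left(24 + v^{2} + 10 v\right)} = \frac{-12 + v}{24 + v^{2} + 11 v}$)
$W{\left(u \right)} = u + \frac{-12 + u}{24 + u^{2} + 11 u}$
$x{\left(264 \right)} - W{\left(117 \right)} = 147 - \left(117 + \frac{-12 + 117}{24 + 117^{2} + 11 \cdot 117}\right) = 147 - \left(117 + \frac{1}{24 + 13689 + 1287} \cdot 105\right) = 147 - \left(117 + \frac{1}{15000} \cdot 105\right) = 147 - \left(117 + \frac{7}{1000}\right) = 147 - \frac{117007}{1000} = \frac{29993}{1000}$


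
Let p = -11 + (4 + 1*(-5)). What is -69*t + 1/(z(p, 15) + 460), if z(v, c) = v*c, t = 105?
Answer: -2028599/280 ≈ -7245.0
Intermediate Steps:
p = -12 (p = -11 + (4 - 5) = -11 - 1 = -12)
z(v, c) = c*v
-69*t + 1/(z(p, 15) + 460) = -69*105 + 1/(15*(-12) + 460) = -7245 + 1/(-180 + 460) = -7245 + 1/280 = -2028599/280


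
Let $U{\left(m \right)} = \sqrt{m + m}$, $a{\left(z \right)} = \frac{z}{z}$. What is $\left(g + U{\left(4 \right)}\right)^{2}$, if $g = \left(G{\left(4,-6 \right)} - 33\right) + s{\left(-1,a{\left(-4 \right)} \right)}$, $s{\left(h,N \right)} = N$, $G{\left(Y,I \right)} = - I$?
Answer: $684 - 104 \sqrt{2} \approx 536.92$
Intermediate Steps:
$a{\left(z \right)} = 1$
$U{\left(m \right)} = \sqrt{2} \sqrt{m}$ ($U{\left(m \right)} = \sqrt{2 m} = \sqrt{2} \sqrt{m}$)
$g = -26$ ($g = \left(\left(-1\right) \left(-6\right) - 33\right) + 1 = \left(6 - 33\right) + 1 = -27 + 1 = -26$)
$\left(g + U{\left(4 \right)}\right)^{2} = \left(-26 + \sqrt{2} \sqrt{4}\right)^{2} = \left(-26 + \sqrt{2} \cdot 2\right)^{2} = \left(-26 + 2 \sqrt{2}\right)^{2}$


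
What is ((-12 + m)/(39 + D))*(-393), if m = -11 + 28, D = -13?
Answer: -1965/26 ≈ -75.577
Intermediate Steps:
m = 17
((-12 + m)/(39 + D))*(-393) = ((-12 + 17)/(39 - 13))*(-393) = (5/26)*(-393) = -1965/26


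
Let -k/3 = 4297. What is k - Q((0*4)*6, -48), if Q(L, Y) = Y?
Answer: -12843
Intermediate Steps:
k = -12891 (k = -3*4297 = -12891)
k - Q((0*4)*6, -48) = -12891 - 1*(-48) = -12891 + 48 = -12843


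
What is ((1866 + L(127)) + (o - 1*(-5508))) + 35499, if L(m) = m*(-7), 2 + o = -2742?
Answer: 39240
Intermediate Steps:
o = -2744 (o = -2 - 2742 = -2744)
L(m) = -7*m
((1866 + L(127)) + (o - 1*(-5508))) + 35499 = ((1866 - 7*127) + (-2744 - 1*(-5508))) + 35499 = ((1866 - 889) + (-2744 + 5508)) + 35499 = (977 + 2764) + 35499 = 3741 + 35499 = 39240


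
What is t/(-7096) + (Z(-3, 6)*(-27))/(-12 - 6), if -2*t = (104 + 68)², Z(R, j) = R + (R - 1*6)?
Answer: -14117/887 ≈ -15.915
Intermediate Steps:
Z(R, j) = -6 + 2*R (Z(R, j) = R + (R - 6) = R + (-6 + R) = -6 + 2*R)
t = -14792 (t = -(104 + 68)²/2 = -½*172² = -½*29584 = -14792)
t/(-7096) + (Z(-3, 6)*(-27))/(-12 - 6) = -14792/(-7096) + ((-6 + 2*(-3))*(-27))/(-12 - 6) = -14792*(-1/7096) + ((-6 - 6)*(-27))/(-18) = 1849/887 - 12*(-27)*(-1/18) = 1849/887 + 324*(-1/18) = 1849/887 - 18 = -14117/887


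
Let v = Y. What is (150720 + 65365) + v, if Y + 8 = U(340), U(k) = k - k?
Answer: 216077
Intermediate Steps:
U(k) = 0
Y = -8 (Y = -8 + 0 = -8)
v = -8
(150720 + 65365) + v = (150720 + 65365) - 8 = 216085 - 8 = 216077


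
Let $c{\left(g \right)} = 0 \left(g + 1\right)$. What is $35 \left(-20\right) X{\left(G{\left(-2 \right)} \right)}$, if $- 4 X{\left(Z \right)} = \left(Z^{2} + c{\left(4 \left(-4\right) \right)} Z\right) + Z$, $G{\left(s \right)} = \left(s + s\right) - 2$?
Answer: $5250$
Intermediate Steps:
$c{\left(g \right)} = 0$ ($c{\left(g \right)} = 0 \left(1 + g\right) = 0$)
$G{\left(s \right)} = -2 + 2 s$ ($G{\left(s \right)} = 2 s - 2 = -2 + 2 s$)
$X{\left(Z \right)} = - \frac{Z}{4} - \frac{Z^{2}}{4}$ ($X{\left(Z \right)} = - \frac{\left(Z^{2} + 0 Z\right) + Z}{4} = - \frac{\left(Z^{2} + 0\right) + Z}{4} = - \frac{Z^{2} + Z}{4} = - \frac{Z + Z^{2}}{4} = - \frac{Z}{4} - \frac{Z^{2}}{4}$)
$35 \left(-20\right) X{\left(G{\left(-2 \right)} \right)} = 35 \left(-20\right) \left(- \frac{\left(-2 + 2 \left(-2\right)\right) \left(1 + \left(-2 + 2 \left(-2\right)\right)\right)}{4}\right) = - 700 \left(- \frac{\left(-2 - 4\right) \left(1 - 6\right)}{4}\right) = - 700 \left(\left(- \frac{1}{4}\right) \left(-6\right) \left(1 - 6\right)\right) = - 700 \left(\left(- \frac{1}{4}\right) \left(-6\right) \left(-5\right)\right) = \left(-700\right) \left(- \frac{15}{2}\right) = 5250$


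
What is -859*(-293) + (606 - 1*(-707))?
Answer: 253000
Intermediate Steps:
-859*(-293) + (606 - 1*(-707)) = 251687 + (606 + 707) = 251687 + 1313 = 253000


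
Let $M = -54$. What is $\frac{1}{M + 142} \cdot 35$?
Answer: $\frac{35}{88} \approx 0.39773$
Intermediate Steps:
$\frac{1}{M + 142} \cdot 35 = \frac{1}{-54 + 142} \cdot 35 = \frac{1}{88} \cdot 35 = \frac{35}{88}$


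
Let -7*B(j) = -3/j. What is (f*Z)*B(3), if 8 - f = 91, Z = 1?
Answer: -83/7 ≈ -11.857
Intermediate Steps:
B(j) = 3/(7*j) (B(j) = -(-3)/(7*j) = 3/(7*j))
f = -83 (f = 8 - 1*91 = 8 - 91 = -83)
(f*Z)*B(3) = (-83*1)*((3/7)/3) = -249/(7*3) = -83*1/7 = -83/7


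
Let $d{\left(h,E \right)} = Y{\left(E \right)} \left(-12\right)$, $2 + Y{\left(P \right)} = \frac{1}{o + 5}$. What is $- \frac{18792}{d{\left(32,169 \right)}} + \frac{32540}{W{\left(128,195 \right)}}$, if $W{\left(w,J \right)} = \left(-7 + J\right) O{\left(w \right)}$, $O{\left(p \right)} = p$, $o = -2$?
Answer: $- \frac{28222493}{30080} \approx -938.25$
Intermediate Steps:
$Y{\left(P \right)} = - \frac{5}{3}$ ($Y{\left(P \right)} = -2 + \frac{1}{-2 + 5} = -2 + \frac{1}{3} = - \frac{5}{3}$)
$d{\left(h,E \right)} = 20$ ($d{\left(h,E \right)} = \left(- \frac{5}{3}\right) \left(-12\right) = 20$)
$W{\left(w,J \right)} = w \left(-7 + J\right)$ ($W{\left(w,J \right)} = \left(-7 + J\right) w = w \left(-7 + J\right)$)
$- \frac{18792}{d{\left(32,169 \right)}} + \frac{32540}{W{\left(128,195 \right)}} = - \frac{18792}{20} + \frac{32540}{128 \left(-7 + 195\right)} = \left(-18792\right) \frac{1}{20} + \frac{32540}{128 \cdot 188} = - \frac{4698}{5} + \frac{32540}{24064} = - \frac{4698}{5} + 32540 \cdot \frac{1}{24064} = - \frac{4698}{5} + \frac{8135}{6016} = - \frac{28222493}{30080}$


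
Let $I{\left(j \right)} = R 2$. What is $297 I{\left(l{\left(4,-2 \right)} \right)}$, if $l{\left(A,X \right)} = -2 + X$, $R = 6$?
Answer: $3564$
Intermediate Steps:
$I{\left(j \right)} = 12$ ($I{\left(j \right)} = 6 \cdot 2 = 12$)
$297 I{\left(l{\left(4,-2 \right)} \right)} = 297 \cdot 12 = 3564$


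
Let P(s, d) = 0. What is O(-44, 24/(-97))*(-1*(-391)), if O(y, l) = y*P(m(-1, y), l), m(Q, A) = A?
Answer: 0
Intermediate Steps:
O(y, l) = 0 (O(y, l) = y*0 = 0)
O(-44, 24/(-97))*(-1*(-391)) = 0*(-1*(-391)) = 0*391 = 0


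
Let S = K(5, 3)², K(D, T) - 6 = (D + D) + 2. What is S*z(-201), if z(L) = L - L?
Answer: 0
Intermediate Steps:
z(L) = 0
K(D, T) = 8 + 2*D (K(D, T) = 6 + ((D + D) + 2) = 6 + (2*D + 2) = 6 + (2 + 2*D) = 8 + 2*D)
S = 324 (S = (8 + 2*5)² = (8 + 10)² = 18² = 324)
S*z(-201) = 324*0 = 0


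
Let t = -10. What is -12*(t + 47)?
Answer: -444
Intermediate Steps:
-12*(t + 47) = -12*(-10 + 47) = -12*37 = -444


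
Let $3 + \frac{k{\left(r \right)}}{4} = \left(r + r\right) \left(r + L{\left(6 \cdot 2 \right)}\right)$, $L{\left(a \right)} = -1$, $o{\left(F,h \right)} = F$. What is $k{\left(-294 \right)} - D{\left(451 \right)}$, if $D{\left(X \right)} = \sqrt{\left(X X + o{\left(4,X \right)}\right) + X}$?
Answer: $693828 - 4 \sqrt{12741} \approx 6.9338 \cdot 10^{5}$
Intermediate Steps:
$k{\left(r \right)} = -12 + 8 r \left(-1 + r\right)$ ($k{\left(r \right)} = -12 + 4 \left(r + r\right) \left(r - 1\right) = -12 + 4 \cdot 2 r \left(-1 + r\right) = -12 + 8 r \left(-1 + r\right)$)
$D{\left(X \right)} = \sqrt{4 + X + X^{2}}$ ($D{\left(X \right)} = \sqrt{\left(X X + 4\right) + X} = \sqrt{\left(X^{2} + 4\right) + X} = \sqrt{\left(4 + X^{2}\right) + X} = \sqrt{4 + X + X^{2}}$)
$k{\left(-294 \right)} - D{\left(451 \right)} = \left(-12 - -2352 + 8 \left(-294\right)^{2}\right) - \sqrt{4 + 451 + 451^{2}} = \left(-12 + 2352 + 8 \cdot 86436\right) - \sqrt{4 + 451 + 203401} = \left(-12 + 2352 + 691488\right) - \sqrt{203856} = 693828 - 4 \sqrt{12741}$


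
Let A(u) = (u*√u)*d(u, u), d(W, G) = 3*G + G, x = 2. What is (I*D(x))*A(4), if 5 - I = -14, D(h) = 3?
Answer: 7296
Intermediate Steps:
I = 19 (I = 5 - 1*(-14) = 5 + 14 = 19)
d(W, G) = 4*G
A(u) = 4*u^(5/2) (A(u) = (u*√u)*(4*u) = u^(3/2)*(4*u) = 4*u^(5/2))
(I*D(x))*A(4) = (19*3)*(4*4^(5/2)) = 57*(4*32) = 57*128 = 7296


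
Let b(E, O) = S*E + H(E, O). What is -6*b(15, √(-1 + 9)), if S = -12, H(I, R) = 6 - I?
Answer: 1134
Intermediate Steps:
b(E, O) = 6 - 13*E (b(E, O) = -12*E + (6 - E) = 6 - 13*E)
-6*b(15, √(-1 + 9)) = -6*(6 - 13*15) = -6*(6 - 195) = -6*(-189) = 1134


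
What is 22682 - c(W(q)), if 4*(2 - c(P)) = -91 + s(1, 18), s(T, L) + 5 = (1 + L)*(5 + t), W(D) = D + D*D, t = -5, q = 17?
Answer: 22656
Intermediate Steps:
W(D) = D + D²
s(T, L) = -5 (s(T, L) = -5 + (1 + L)*(5 - 5) = -5 + (1 + L)*0 = -5 + 0 = -5)
c(P) = 26 (c(P) = 2 - (-91 - 5)/4 = 2 - ¼*(-96) = 2 + 24 = 26)
22682 - c(W(q)) = 22682 - 1*26 = 22682 - 26 = 22656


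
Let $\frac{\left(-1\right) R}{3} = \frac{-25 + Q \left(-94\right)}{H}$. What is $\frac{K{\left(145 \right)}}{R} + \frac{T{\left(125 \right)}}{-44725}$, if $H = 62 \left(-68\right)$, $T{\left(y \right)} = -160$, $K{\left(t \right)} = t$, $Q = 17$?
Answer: $- \frac{5468101592}{43553205} \approx -125.55$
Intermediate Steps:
$H = -4216$
$R = - \frac{4869}{4216}$ ($R = - 3 \frac{-25 + 17 \left(-94\right)}{-4216} = - 3 \left(-25 - 1598\right) \left(- \frac{1}{4216}\right) = - 3 \left(\left(-1623\right) \left(- \frac{1}{4216}\right)\right) = \left(-3\right) \frac{1623}{4216} = - \frac{4869}{4216} \approx -1.1549$)
$\frac{K{\left(145 \right)}}{R} + \frac{T{\left(125 \right)}}{-44725} = \frac{145}{- \frac{4869}{4216}} - \frac{160}{-44725} = 145 \left(- \frac{4216}{4869}\right) - - \frac{32}{8945} = - \frac{611320}{4869} + \frac{32}{8945} = - \frac{5468101592}{43553205}$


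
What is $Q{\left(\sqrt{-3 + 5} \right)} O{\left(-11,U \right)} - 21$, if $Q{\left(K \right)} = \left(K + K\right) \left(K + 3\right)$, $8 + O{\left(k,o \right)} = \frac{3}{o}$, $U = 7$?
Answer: $- \frac{359}{7} - \frac{318 \sqrt{2}}{7} \approx -115.53$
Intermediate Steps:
$O{\left(k,o \right)} = -8 + \frac{3}{o}$
$Q{\left(K \right)} = 2 K \left(3 + K\right)$
$Q{\left(\sqrt{-3 + 5} \right)} O{\left(-11,U \right)} - 21 = 2 \sqrt{-3 + 5} \left(3 + \sqrt{-3 + 5}\right) \left(-8 + \frac{3}{7}\right) - 21 = 2 \sqrt{2} \left(3 + \sqrt{2}\right) \left(-8 + 3 \cdot \frac{1}{7}\right) - 21 = 2 \sqrt{2} \left(3 + \sqrt{2}\right) \left(-8 + \frac{3}{7}\right) - 21 = 2 \sqrt{2} \left(3 + \sqrt{2}\right) \left(- \frac{53}{7}\right) - 21 = - \frac{106 \sqrt{2} \left(3 + \sqrt{2}\right)}{7} - 21 = -21 - \frac{106 \sqrt{2} \left(3 + \sqrt{2}\right)}{7}$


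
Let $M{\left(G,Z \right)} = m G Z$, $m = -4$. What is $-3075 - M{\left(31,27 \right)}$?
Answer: $273$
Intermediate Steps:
$M{\left(G,Z \right)} = - 4 G Z$
$-3075 - M{\left(31,27 \right)} = -3075 - \left(-4\right) 31 \cdot 27 = -3075 - -3348 = -3075 + 3348 = 273$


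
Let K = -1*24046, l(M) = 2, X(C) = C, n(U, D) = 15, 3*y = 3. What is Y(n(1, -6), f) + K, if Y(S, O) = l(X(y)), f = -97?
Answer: -24044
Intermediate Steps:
y = 1 (y = (⅓)*3 = 1)
Y(S, O) = 2
K = -24046
Y(n(1, -6), f) + K = 2 - 24046 = -24044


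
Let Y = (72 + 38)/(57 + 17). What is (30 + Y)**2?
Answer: 1357225/1369 ≈ 991.40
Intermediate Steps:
Y = 55/37 (Y = 110/74 = 110*(1/74) = 55/37 ≈ 1.4865)
(30 + Y)**2 = (30 + 55/37)**2 = (1165/37)**2 = 1357225/1369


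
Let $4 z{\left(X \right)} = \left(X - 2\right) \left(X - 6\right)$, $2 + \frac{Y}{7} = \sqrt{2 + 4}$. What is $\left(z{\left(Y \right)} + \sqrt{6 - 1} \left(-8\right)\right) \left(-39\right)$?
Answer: $- \frac{11973}{2} + 312 \sqrt{5} + 2457 \sqrt{6} \approx 729.55$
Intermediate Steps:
$Y = -14 + 7 \sqrt{6}$ ($Y = -14 + 7 \sqrt{2 + 4} = -14 + 7 \sqrt{6} \approx 3.1464$)
$z{\left(X \right)} = \frac{\left(-6 + X\right) \left(-2 + X\right)}{4}$ ($z{\left(X \right)} = \frac{\left(X - 2\right) \left(X - 6\right)}{4} = \frac{\left(-2 + X\right) \left(-6 + X\right)}{4} = \frac{\left(-6 + X\right) \left(-2 + X\right)}{4}$)
$\left(z{\left(Y \right)} + \sqrt{6 - 1} \left(-8\right)\right) \left(-39\right) = \left(\left(3 - 2 \left(-14 + 7 \sqrt{6}\right) + \frac{\left(-14 + 7 \sqrt{6}\right)^{2}}{4}\right) + \sqrt{6 - 1} \left(-8\right)\right) \left(-39\right) = \left(\left(3 + \left(28 - 14 \sqrt{6}\right) + \frac{\left(-14 + 7 \sqrt{6}\right)^{2}}{4}\right) + \sqrt{5} \left(-8\right)\right) \left(-39\right) = \left(\left(31 - 14 \sqrt{6} + \frac{\left(-14 + 7 \sqrt{6}\right)^{2}}{4}\right) - 8 \sqrt{5}\right) \left(-39\right) = \left(31 - 14 \sqrt{6} - 8 \sqrt{5} + \frac{\left(-14 + 7 \sqrt{6}\right)^{2}}{4}\right) \left(-39\right) = -1209 + 312 \sqrt{5} + 546 \sqrt{6} - \frac{39 \left(-14 + 7 \sqrt{6}\right)^{2}}{4}$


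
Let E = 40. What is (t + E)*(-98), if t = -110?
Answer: 6860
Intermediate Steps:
(t + E)*(-98) = (-110 + 40)*(-98) = -70*(-98) = 6860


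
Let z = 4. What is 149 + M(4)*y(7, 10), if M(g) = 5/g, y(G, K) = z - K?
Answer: 283/2 ≈ 141.50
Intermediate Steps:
y(G, K) = 4 - K
149 + M(4)*y(7, 10) = 149 + (5/4)*(4 - 1*10) = 149 + (5*(1/4))*(4 - 10) = 149 + (5/4)*(-6) = 149 - 15/2 = 283/2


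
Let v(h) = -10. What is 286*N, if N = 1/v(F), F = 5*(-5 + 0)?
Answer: -143/5 ≈ -28.600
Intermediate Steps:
F = -25 (F = 5*(-5) = -25)
N = -⅒ (N = 1/(-10) = -⅒ ≈ -0.10000)
286*N = 286*(-⅒) = -143/5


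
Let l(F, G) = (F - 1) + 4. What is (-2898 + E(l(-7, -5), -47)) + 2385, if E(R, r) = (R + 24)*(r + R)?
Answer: -1533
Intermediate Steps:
l(F, G) = 3 + F (l(F, G) = (-1 + F) + 4 = 3 + F)
E(R, r) = (24 + R)*(R + r)
(-2898 + E(l(-7, -5), -47)) + 2385 = (-2898 + ((3 - 7)² + 24*(3 - 7) + 24*(-47) + (3 - 7)*(-47))) + 2385 = (-2898 + ((-4)² + 24*(-4) - 1128 - 4*(-47))) + 2385 = (-2898 + (16 - 96 - 1128 + 188)) + 2385 = (-2898 - 1020) + 2385 = -3918 + 2385 = -1533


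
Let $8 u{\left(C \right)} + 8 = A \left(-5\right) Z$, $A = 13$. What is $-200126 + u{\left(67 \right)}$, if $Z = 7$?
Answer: $- \frac{1601471}{8} \approx -2.0018 \cdot 10^{5}$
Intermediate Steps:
$u{\left(C \right)} = - \frac{463}{8}$ ($u{\left(C \right)} = -1 + \frac{13 \left(-5\right) 7}{8} = -1 + \frac{\left(-65\right) 7}{8} = -1 + \frac{1}{8} \left(-455\right) = -1 - \frac{455}{8} = - \frac{463}{8}$)
$-200126 + u{\left(67 \right)} = -200126 - \frac{463}{8} = - \frac{1601471}{8}$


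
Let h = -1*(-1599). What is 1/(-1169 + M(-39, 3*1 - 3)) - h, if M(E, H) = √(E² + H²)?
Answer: -1806871/1130 ≈ -1599.0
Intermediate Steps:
h = 1599
1/(-1169 + M(-39, 3*1 - 3)) - h = 1/(-1169 + √((-39)² + (3*1 - 3)²)) - 1*1599 = 1/(-1169 + √(1521 + (3 - 3)²)) - 1599 = 1/(-1169 + √(1521 + 0²)) - 1599 = 1/(-1169 + √(1521 + 0)) - 1599 = 1/(-1169 + √1521) - 1599 = 1/(-1169 + 39) - 1599 = 1/(-1130) - 1599 = -1/1130 - 1599 = -1806871/1130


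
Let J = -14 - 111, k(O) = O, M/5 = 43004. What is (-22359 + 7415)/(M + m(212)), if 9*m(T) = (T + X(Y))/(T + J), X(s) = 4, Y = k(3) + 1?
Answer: -108344/1558897 ≈ -0.069500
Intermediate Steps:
M = 215020 (M = 5*43004 = 215020)
Y = 4 (Y = 3 + 1 = 4)
J = -125
m(T) = (4 + T)/(9*(-125 + T)) (m(T) = ((T + 4)/(T - 125))/9 = ((4 + T)/(-125 + T))/9 = (4 + T)/(9*(-125 + T)))
(-22359 + 7415)/(M + m(212)) = (-22359 + 7415)/(215020 + (4 + 212)/(9*(-125 + 212))) = -14944/(215020 + (1/9)*216/87) = -14944/(215020 + (1/9)*(1/87)*216) = -14944/(215020 + 8/29) = -14944/6235588/29 = -14944*29/6235588 = -108344/1558897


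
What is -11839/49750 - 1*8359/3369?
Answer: -455745841/167607750 ≈ -2.7191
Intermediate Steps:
-11839/49750 - 1*8359/3369 = -11839*1/49750 - 8359*1/3369 = -11839/49750 - 8359/3369 = -455745841/167607750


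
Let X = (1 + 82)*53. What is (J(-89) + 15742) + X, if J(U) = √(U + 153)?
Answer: 20149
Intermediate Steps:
X = 4399 (X = 83*53 = 4399)
J(U) = √(153 + U)
(J(-89) + 15742) + X = (√(153 - 89) + 15742) + 4399 = (√64 + 15742) + 4399 = (8 + 15742) + 4399 = 15750 + 4399 = 20149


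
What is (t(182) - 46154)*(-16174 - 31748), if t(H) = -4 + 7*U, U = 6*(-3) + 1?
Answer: 2217686394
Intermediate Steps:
U = -17 (U = -18 + 1 = -17)
t(H) = -123 (t(H) = -4 + 7*(-17) = -4 - 119 = -123)
(t(182) - 46154)*(-16174 - 31748) = (-123 - 46154)*(-16174 - 31748) = -46277*(-47922) = 2217686394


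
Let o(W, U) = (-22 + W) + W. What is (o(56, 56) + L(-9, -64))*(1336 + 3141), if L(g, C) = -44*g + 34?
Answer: 2328040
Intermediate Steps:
L(g, C) = 34 - 44*g
o(W, U) = -22 + 2*W
(o(56, 56) + L(-9, -64))*(1336 + 3141) = ((-22 + 2*56) + (34 - 44*(-9)))*(1336 + 3141) = ((-22 + 112) + (34 + 396))*4477 = (90 + 430)*4477 = 520*4477 = 2328040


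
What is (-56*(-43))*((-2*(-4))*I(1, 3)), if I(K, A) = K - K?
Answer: 0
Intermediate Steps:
I(K, A) = 0
(-56*(-43))*((-2*(-4))*I(1, 3)) = (-56*(-43))*(-2*(-4)*0) = 2408*(8*0) = 2408*0 = 0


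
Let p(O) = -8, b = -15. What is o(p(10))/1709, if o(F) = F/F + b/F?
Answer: 23/13672 ≈ 0.0016823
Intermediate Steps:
o(F) = 1 - 15/F (o(F) = F/F - 15/F = 1 - 15/F)
o(p(10))/1709 = ((-15 - 8)/(-8))/1709 = -1/8*(-23)*(1/1709) = (23/8)*(1/1709) = 23/13672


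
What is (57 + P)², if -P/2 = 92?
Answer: 16129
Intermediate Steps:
P = -184 (P = -2*92 = -184)
(57 + P)² = (57 - 184)² = (-127)² = 16129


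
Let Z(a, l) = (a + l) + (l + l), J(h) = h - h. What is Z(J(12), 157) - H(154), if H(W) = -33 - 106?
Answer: 610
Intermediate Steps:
H(W) = -139
J(h) = 0
Z(a, l) = a + 3*l (Z(a, l) = (a + l) + 2*l = a + 3*l)
Z(J(12), 157) - H(154) = (0 + 3*157) - 1*(-139) = (0 + 471) + 139 = 471 + 139 = 610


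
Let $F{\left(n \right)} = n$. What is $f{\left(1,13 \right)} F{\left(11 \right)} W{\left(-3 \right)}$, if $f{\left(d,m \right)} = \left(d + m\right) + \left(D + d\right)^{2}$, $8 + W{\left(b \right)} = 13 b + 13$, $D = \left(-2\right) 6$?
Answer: $-50490$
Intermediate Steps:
$D = -12$
$W{\left(b \right)} = 5 + 13 b$ ($W{\left(b \right)} = -8 + \left(13 b + 13\right) = -8 + \left(13 + 13 b\right) = 5 + 13 b$)
$f{\left(d,m \right)} = d + m + \left(-12 + d\right)^{2}$ ($f{\left(d,m \right)} = \left(d + m\right) + \left(-12 + d\right)^{2} = d + m + \left(-12 + d\right)^{2}$)
$f{\left(1,13 \right)} F{\left(11 \right)} W{\left(-3 \right)} = \left(1 + 13 + \left(-12 + 1\right)^{2}\right) 11 \left(5 + 13 \left(-3\right)\right) = \left(1 + 13 + \left(-11\right)^{2}\right) 11 \left(5 - 39\right) = \left(1 + 13 + 121\right) 11 \left(-34\right) = 135 \cdot 11 \left(-34\right) = 1485 \left(-34\right) = -50490$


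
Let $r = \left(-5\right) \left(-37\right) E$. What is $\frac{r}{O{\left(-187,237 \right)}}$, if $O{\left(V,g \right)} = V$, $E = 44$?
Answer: $- \frac{740}{17} \approx -43.529$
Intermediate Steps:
$r = 8140$ ($r = \left(-5\right) \left(-37\right) 44 = 185 \cdot 44 = 8140$)
$\frac{r}{O{\left(-187,237 \right)}} = \frac{8140}{-187} = 8140 \left(- \frac{1}{187}\right) = - \frac{740}{17}$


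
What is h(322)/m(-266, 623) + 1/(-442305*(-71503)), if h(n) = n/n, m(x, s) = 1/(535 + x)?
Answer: 8507430157636/31626134415 ≈ 269.00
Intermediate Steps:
h(n) = 1
h(322)/m(-266, 623) + 1/(-442305*(-71503)) = 1/1/(535 - 266) + 1/(-442305*(-71503)) = 1/1/269 - 1/442305*(-1/71503) = 1/(1/269) + 1/31626134415 = 1*269 + 1/31626134415 = 269 + 1/31626134415 = 8507430157636/31626134415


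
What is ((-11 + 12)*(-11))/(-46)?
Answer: 11/46 ≈ 0.23913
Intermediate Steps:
((-11 + 12)*(-11))/(-46) = (1*(-11))*(-1/46) = -11*(-1/46) = 11/46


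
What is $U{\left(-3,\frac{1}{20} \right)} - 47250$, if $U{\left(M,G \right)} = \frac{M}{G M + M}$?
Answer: $- \frac{992230}{21} \approx -47249.0$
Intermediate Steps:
$U{\left(M,G \right)} = \frac{M}{M + G M}$
$U{\left(-3,\frac{1}{20} \right)} - 47250 = \frac{1}{1 + \frac{1}{20}} - 47250 = \frac{1}{\frac{21}{20}} - 47250 = \frac{20}{21} - 47250 = - \frac{992230}{21}$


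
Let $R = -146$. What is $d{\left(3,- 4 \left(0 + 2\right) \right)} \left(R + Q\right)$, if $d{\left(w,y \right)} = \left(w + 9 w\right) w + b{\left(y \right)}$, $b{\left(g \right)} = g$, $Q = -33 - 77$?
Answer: $-20992$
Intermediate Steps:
$Q = -110$
$d{\left(w,y \right)} = y + 10 w^{2}$ ($d{\left(w,y \right)} = \left(w + 9 w\right) w + y = 10 w w + y = 10 w^{2} + y = y + 10 w^{2}$)
$d{\left(3,- 4 \left(0 + 2\right) \right)} \left(R + Q\right) = \left(- 4 \left(0 + 2\right) + 10 \cdot 3^{2}\right) \left(-146 - 110\right) = \left(\left(-4\right) 2 + 10 \cdot 9\right) \left(-256\right) = \left(-8 + 90\right) \left(-256\right) = 82 \left(-256\right) = -20992$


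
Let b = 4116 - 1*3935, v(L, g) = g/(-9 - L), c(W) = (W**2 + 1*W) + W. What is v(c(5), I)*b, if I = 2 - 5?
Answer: 543/44 ≈ 12.341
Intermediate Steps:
I = -3
c(W) = W**2 + 2*W (c(W) = (W**2 + W) + W = (W + W**2) + W = W**2 + 2*W)
b = 181 (b = 4116 - 3935 = 181)
v(c(5), I)*b = -1*(-3)/(9 + 5*(2 + 5))*181 = -1*(-3)/(9 + 5*7)*181 = -1*(-3)/(9 + 35)*181 = -1*(-3)/44*181 = -1*(-3)*1/44*181 = (3/44)*181 = 543/44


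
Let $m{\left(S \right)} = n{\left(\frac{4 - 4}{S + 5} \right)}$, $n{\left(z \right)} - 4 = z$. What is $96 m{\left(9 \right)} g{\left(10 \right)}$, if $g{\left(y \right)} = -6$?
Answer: $-2304$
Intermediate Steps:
$n{\left(z \right)} = 4 + z$
$m{\left(S \right)} = 4$ ($m{\left(S \right)} = 4 + \frac{4 - 4}{S + 5} = 4 + \frac{0}{5 + S} = 4 + 0 = 4$)
$96 m{\left(9 \right)} g{\left(10 \right)} = 96 \cdot 4 \left(-6\right) = 384 \left(-6\right) = -2304$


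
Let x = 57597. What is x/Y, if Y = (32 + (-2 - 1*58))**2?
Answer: 57597/784 ≈ 73.466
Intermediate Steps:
Y = 784 (Y = (32 + (-2 - 58))**2 = (32 - 60)**2 = (-28)**2 = 784)
x/Y = 57597/784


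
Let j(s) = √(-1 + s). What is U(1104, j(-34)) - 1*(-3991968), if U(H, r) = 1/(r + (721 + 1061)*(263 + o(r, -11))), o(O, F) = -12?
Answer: 798637858777973394/200061187559 - I*√35/200061187559 ≈ 3.992e+6 - 2.9571e-11*I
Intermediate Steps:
U(H, r) = 1/(447282 + r) (U(H, r) = 1/(r + (721 + 1061)*(263 - 12)) = 1/(r + 1782*251) = 1/(r + 447282) = 1/(447282 + r))
U(1104, j(-34)) - 1*(-3991968) = 1/(447282 + √(-1 - 34)) - 1*(-3991968) = 1/(447282 + √(-35)) + 3991968 = 1/(447282 + I*√35) + 3991968 = 3991968 + 1/(447282 + I*√35)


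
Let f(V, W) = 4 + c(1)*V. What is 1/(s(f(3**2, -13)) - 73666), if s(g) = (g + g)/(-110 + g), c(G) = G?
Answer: -97/7145628 ≈ -1.3575e-5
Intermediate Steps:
f(V, W) = 4 + V (f(V, W) = 4 + 1*V = 4 + V)
s(g) = 2*g/(-110 + g) (s(g) = (2*g)/(-110 + g) = 2*g/(-110 + g))
1/(s(f(3**2, -13)) - 73666) = 1/(2*(4 + 3**2)/(-110 + (4 + 3**2)) - 73666) = 1/(2*(4 + 9)/(-110 + (4 + 9)) - 73666) = 1/(2*13/(-110 + 13) - 73666) = 1/(2*13/(-97) - 73666) = 1/(2*13*(-1/97) - 73666) = 1/(-26/97 - 73666) = 1/(-7145628/97) = -97/7145628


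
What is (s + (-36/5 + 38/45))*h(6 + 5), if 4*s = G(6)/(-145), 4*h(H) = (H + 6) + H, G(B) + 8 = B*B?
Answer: -58499/1305 ≈ -44.827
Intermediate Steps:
G(B) = -8 + B**2 (G(B) = -8 + B*B = -8 + B**2)
h(H) = 3/2 + H/2 (h(H) = ((H + 6) + H)/4 = ((6 + H) + H)/4 = (6 + 2*H)/4 = 3/2 + H/2)
s = -7/145 (s = ((-8 + 6**2)/(-145))/4 = ((-8 + 36)*(-1/145))/4 = (28*(-1/145))/4 = (1/4)*(-28/145) = -7/145 ≈ -0.048276)
(s + (-36/5 + 38/45))*h(6 + 5) = (-7/145 + (-36/5 + 38/45))*(3/2 + (6 + 5)/2) = (-7/145 + (-36*1/5 + 38*(1/45)))*(3/2 + (1/2)*11) = (-7/145 + (-36/5 + 38/45))*(3/2 + 11/2) = (-7/145 - 286/45)*7 = -8357/1305*7 = -58499/1305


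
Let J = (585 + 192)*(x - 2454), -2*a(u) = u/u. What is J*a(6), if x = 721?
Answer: 1346541/2 ≈ 6.7327e+5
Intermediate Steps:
a(u) = -1/2 (a(u) = -u/(2*u) = -1/2*1 = -1/2)
J = -1346541 (J = (585 + 192)*(721 - 2454) = 777*(-1733) = -1346541)
J*a(6) = -1346541*(-1/2) = 1346541/2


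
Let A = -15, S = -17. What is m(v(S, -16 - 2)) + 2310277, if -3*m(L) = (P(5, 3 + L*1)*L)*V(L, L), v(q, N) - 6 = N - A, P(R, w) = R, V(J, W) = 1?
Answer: 2310272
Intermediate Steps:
v(q, N) = 21 + N (v(q, N) = 6 + (N - 1*(-15)) = 6 + (N + 15) = 6 + (15 + N) = 21 + N)
m(L) = -5*L/3
m(v(S, -16 - 2)) + 2310277 = -5*(21 + (-16 - 2))/3 + 2310277 = -5*(21 - 18)/3 + 2310277 = -5/3*3 + 2310277 = -5 + 2310277 = 2310272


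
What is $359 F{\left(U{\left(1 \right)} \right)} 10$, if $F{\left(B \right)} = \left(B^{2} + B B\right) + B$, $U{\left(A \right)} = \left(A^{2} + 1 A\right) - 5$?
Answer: $53850$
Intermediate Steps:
$U{\left(A \right)} = -5 + A + A^{2}$ ($U{\left(A \right)} = \left(A^{2} + A\right) - 5 = \left(A + A^{2}\right) - 5 = -5 + A + A^{2}$)
$F{\left(B \right)} = B + 2 B^{2}$ ($F{\left(B \right)} = \left(B^{2} + B^{2}\right) + B = 2 B^{2} + B = B + 2 B^{2}$)
$359 F{\left(U{\left(1 \right)} \right)} 10 = 359 \left(-5 + 1 + 1^{2}\right) \left(1 + 2 \left(-5 + 1 + 1^{2}\right)\right) 10 = 359 \left(-5 + 1 + 1\right) \left(1 + 2 \left(-5 + 1 + 1\right)\right) 10 = 359 - 3 \left(1 + 2 \left(-3\right)\right) 10 = 359 - 3 \left(1 - 6\right) 10 = 359 \left(-3\right) \left(-5\right) 10 = 359 \cdot 15 \cdot 10 = 359 \cdot 150 = 53850$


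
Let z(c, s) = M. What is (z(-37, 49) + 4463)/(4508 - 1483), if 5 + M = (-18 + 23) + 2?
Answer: 893/605 ≈ 1.4760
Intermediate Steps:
M = 2 (M = -5 + ((-18 + 23) + 2) = -5 + (5 + 2) = -5 + 7 = 2)
z(c, s) = 2
(z(-37, 49) + 4463)/(4508 - 1483) = (2 + 4463)/(4508 - 1483) = 4465/3025 = 4465*(1/3025) = 893/605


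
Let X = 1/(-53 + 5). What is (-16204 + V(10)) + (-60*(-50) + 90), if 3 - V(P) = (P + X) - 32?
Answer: -628271/48 ≈ -13089.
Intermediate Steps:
X = -1/48 (X = 1/(-48) = -1/48 ≈ -0.020833)
V(P) = 1681/48 - P (V(P) = 3 - ((P - 1/48) - 32) = 3 - ((-1/48 + P) - 32) = 3 - (-1537/48 + P) = 3 + (1537/48 - P) = 1681/48 - P)
(-16204 + V(10)) + (-60*(-50) + 90) = (-16204 + (1681/48 - 1*10)) + (-60*(-50) + 90) = (-16204 + (1681/48 - 10)) + (3000 + 90) = (-16204 + 1201/48) + 3090 = -776591/48 + 3090 = -628271/48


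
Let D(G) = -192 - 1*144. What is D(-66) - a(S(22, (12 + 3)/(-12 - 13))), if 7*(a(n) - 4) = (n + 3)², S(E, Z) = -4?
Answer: -2381/7 ≈ -340.14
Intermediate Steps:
D(G) = -336 (D(G) = -192 - 144 = -336)
a(n) = 4 + (3 + n)²/7 (a(n) = 4 + (n + 3)²/7 = 4 + (3 + n)²/7)
D(-66) - a(S(22, (12 + 3)/(-12 - 13))) = -336 - (4 + (3 - 4)²/7) = -336 - (4 + (⅐)*(-1)²) = -336 - (4 + (⅐)*1) = -336 - (4 + ⅐) = -336 - 1*29/7 = -336 - 29/7 = -2381/7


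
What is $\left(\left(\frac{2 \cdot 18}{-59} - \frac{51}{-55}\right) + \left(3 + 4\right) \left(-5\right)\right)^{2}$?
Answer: $\frac{12666602116}{10530025} \approx 1202.9$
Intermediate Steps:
$\left(\left(\frac{2 \cdot 18}{-59} - \frac{51}{-55}\right) + \left(3 + 4\right) \left(-5\right)\right)^{2} = \left(\left(36 \left(- \frac{1}{59}\right) - - \frac{51}{55}\right) + 7 \left(-5\right)\right)^{2} = \left(\left(- \frac{36}{59} + \frac{51}{55}\right) - 35\right)^{2} = \left(\frac{1029}{3245} - 35\right)^{2} = \left(- \frac{112546}{3245}\right)^{2} = \frac{12666602116}{10530025}$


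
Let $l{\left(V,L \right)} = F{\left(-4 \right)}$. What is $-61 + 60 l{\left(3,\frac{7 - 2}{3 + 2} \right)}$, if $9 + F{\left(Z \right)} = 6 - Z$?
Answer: $-1$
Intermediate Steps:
$F{\left(Z \right)} = -3 - Z$ ($F{\left(Z \right)} = -9 - \left(-6 + Z\right) = -3 - Z$)
$l{\left(V,L \right)} = 1$ ($l{\left(V,L \right)} = -3 - -4 = -3 + 4 = 1$)
$-61 + 60 l{\left(3,\frac{7 - 2}{3 + 2} \right)} = -61 + 60 \cdot 1 = -61 + 60 = -1$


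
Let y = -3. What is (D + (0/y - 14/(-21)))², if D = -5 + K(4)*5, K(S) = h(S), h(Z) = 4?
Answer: 2209/9 ≈ 245.44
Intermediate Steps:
K(S) = 4
D = 15 (D = -5 + 4*5 = -5 + 20 = 15)
(D + (0/y - 14/(-21)))² = (15 + (0/(-3) - 14/(-21)))² = (15 + (0*(-⅓) - 14*(-1/21)))² = (15 + (0 + ⅔))² = (15 + ⅔)² = (47/3)² = 2209/9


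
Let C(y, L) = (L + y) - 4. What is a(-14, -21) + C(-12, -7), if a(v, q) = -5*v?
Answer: 47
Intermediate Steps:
C(y, L) = -4 + L + y
a(-14, -21) + C(-12, -7) = -5*(-14) + (-4 - 7 - 12) = 70 - 23 = 47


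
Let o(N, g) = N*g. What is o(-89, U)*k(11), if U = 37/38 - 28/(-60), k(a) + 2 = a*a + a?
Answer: -949897/57 ≈ -16665.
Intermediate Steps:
k(a) = -2 + a + a² (k(a) = -2 + (a*a + a) = -2 + (a² + a) = -2 + (a + a²) = -2 + a + a²)
U = 821/570 (U = 37*(1/38) - 28*(-1/60) = 37/38 + 7/15 = 821/570 ≈ 1.4404)
o(-89, U)*k(11) = (-89*821/570)*(-2 + 11 + 11²) = -73069*(-2 + 11 + 121)/570 = -73069/570*130 = -949897/57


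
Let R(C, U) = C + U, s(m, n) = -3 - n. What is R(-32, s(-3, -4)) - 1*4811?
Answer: -4842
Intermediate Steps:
R(-32, s(-3, -4)) - 1*4811 = (-32 + (-3 - 1*(-4))) - 1*4811 = (-32 + (-3 + 4)) - 4811 = (-32 + 1) - 4811 = -31 - 4811 = -4842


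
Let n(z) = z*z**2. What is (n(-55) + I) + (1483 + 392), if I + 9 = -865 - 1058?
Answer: -166432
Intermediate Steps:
n(z) = z**3
I = -1932 (I = -9 + (-865 - 1058) = -9 - 1923 = -1932)
(n(-55) + I) + (1483 + 392) = ((-55)**3 - 1932) + (1483 + 392) = (-166375 - 1932) + 1875 = -168307 + 1875 = -166432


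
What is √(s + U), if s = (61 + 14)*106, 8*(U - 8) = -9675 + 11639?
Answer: 3*√3646/2 ≈ 90.573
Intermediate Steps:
U = 507/2 (U = 8 + (-9675 + 11639)/8 = 8 + (⅛)*1964 = 8 + 491/2 = 507/2 ≈ 253.50)
s = 7950 (s = 75*106 = 7950)
√(s + U) = √(7950 + 507/2) = √(16407/2) = 3*√3646/2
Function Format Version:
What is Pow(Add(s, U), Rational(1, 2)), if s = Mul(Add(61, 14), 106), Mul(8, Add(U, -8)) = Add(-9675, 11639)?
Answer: Mul(Rational(3, 2), Pow(3646, Rational(1, 2))) ≈ 90.573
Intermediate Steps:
U = Rational(507, 2) (U = Add(8, Mul(Rational(1, 8), Add(-9675, 11639))) = Add(8, Mul(Rational(1, 8), 1964)) = Add(8, Rational(491, 2)) = Rational(507, 2) ≈ 253.50)
s = 7950 (s = Mul(75, 106) = 7950)
Pow(Add(s, U), Rational(1, 2)) = Pow(Add(7950, Rational(507, 2)), Rational(1, 2)) = Pow(Rational(16407, 2), Rational(1, 2)) = Mul(Rational(3, 2), Pow(3646, Rational(1, 2)))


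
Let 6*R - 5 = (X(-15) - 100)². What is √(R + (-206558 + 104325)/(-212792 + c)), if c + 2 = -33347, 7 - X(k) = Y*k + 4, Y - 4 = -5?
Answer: √56328671489762/164094 ≈ 45.737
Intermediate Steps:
Y = -1 (Y = 4 - 5 = -1)
X(k) = 3 + k (X(k) = 7 - (-k + 4) = 7 - (4 - k) = 7 + (-4 + k) = 3 + k)
c = -33349 (c = -2 - 33347 = -33349)
R = 4183/2 (R = ⅚ + ((3 - 15) - 100)²/6 = ⅚ + (-12 - 100)²/6 = ⅚ + (⅙)*(-112)² = ⅚ + (⅙)*12544 = ⅚ + 6272/3 = 4183/2 ≈ 2091.5)
√(R + (-206558 + 104325)/(-212792 + c)) = √(4183/2 + (-206558 + 104325)/(-212792 - 33349)) = √(4183/2 - 102233/(-246141)) = √(4183/2 - 102233*(-1/246141)) = √(4183/2 + 102233/246141) = √(1029812269/492282) = √56328671489762/164094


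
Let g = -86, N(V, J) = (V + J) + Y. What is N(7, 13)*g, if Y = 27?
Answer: -4042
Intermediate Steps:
N(V, J) = 27 + J + V (N(V, J) = (V + J) + 27 = (J + V) + 27 = 27 + J + V)
N(7, 13)*g = (27 + 13 + 7)*(-86) = 47*(-86) = -4042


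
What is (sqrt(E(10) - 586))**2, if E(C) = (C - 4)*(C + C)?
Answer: -466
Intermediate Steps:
E(C) = 2*C*(-4 + C) (E(C) = (-4 + C)*(2*C) = 2*C*(-4 + C))
(sqrt(E(10) - 586))**2 = (sqrt(2*10*(-4 + 10) - 586))**2 = (sqrt(2*10*6 - 586))**2 = (sqrt(120 - 586))**2 = (sqrt(-466))**2 = (I*sqrt(466))**2 = -466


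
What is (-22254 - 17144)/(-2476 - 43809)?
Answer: 39398/46285 ≈ 0.85120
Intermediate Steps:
(-22254 - 17144)/(-2476 - 43809) = -39398/(-46285) = -39398*(-1/46285) = 39398/46285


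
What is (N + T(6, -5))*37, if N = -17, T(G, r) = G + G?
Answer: -185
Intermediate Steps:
T(G, r) = 2*G
(N + T(6, -5))*37 = (-17 + 2*6)*37 = (-17 + 12)*37 = -5*37 = -185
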